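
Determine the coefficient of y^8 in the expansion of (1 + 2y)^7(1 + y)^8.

Coefficient of y^8 = Σ_{j} C(7,j)·2^j·C(8,8-j)·1^(8-j) for j from 0 to 7.
= 1 + 112 + 2352 + 15680 + 39200 + 37632 + 12544 + 1024 = 108545.

108545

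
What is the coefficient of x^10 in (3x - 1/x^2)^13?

General term: C(13,j)·(3x)^j·(-1/x^2)^(13-j), with x-exponent 1j − 2(13−j) = 3j − 26.
Set 3j − 26 = 10: j = 12.
C(13,12) = 13; 3^12 = 531441; (-1)^1 = -1.
Coefficient = 13 · 531441 · (-1) = -6908733.

-6908733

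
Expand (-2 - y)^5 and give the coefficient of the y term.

-80

The general term is C(5,j)·(-2)^j·(-y)^(5-j); the y^1 term has j = 4.
C(5,4) = 5.
Coefficient = C(5,4) · (-2)^4 · (-1)^1 = 5 · 16 · (-1) = -80.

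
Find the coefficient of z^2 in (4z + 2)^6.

3840

The general term is C(6,j)·(4z)^j·(2)^(6-j); the z^2 term has j = 2.
C(6,2) = 15.
Coefficient = C(6,2) · 4^2 · 2^4 = 15 · 16 · 16 = 3840.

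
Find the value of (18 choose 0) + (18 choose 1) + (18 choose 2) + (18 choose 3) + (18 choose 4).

4048

1 + 18 + 153 + 816 + 3060 = 4048.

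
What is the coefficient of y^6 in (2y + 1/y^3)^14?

372736

General term: C(14,j)·(2y)^j·(1/y^3)^(14-j), with y-exponent 1j − 3(14−j) = 4j − 42.
Set 4j − 42 = 6: j = 12.
C(14,12) = 91; 2^12 = 4096; 1^2 = 1.
Coefficient = 91 · 4096 · 1 = 372736.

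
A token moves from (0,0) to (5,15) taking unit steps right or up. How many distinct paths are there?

Each path is a sequence of 20 steps with 5 rights: C(20,5) = 15504.

15504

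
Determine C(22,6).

74613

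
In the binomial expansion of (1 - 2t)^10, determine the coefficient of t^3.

-960

The general term is C(10,j)·(1)^j·(-2t)^(10-j); the t^3 term has j = 7.
C(10,7) = 120.
Coefficient = C(10,7) · (-2)^3 = 120 · (-8) = -960.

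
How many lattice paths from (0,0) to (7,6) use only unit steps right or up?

1716

Each path is a sequence of 13 steps with 7 rights: C(13,7) = 1716.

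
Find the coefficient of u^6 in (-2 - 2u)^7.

The general term is C(7,j)·(-2)^j·(-2u)^(7-j); the u^6 term has j = 1.
C(7,1) = 7.
Coefficient = C(7,1) · (-2)^1 · (-2)^6 = 7 · (-2) · 64 = -896.

-896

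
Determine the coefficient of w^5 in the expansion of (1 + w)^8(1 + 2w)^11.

Coefficient of w^5 = Σ_{j} C(8,j)·1^j·C(11,5-j)·2^(5-j) for j from 0 to 5.
= 14784 + 42240 + 36960 + 12320 + 1540 + 56 = 107900.

107900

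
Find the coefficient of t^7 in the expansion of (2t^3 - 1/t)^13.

General term: C(13,j)·(2t^3)^j·(-1/t)^(13-j), with t-exponent 3j − 1(13−j) = 4j − 13.
Set 4j − 13 = 7: j = 5.
C(13,5) = 1287; 2^5 = 32; (-1)^8 = 1.
Coefficient = 1287 · 32 · 1 = 41184.

41184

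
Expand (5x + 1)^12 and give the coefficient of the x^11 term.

585937500

The general term is C(12,j)·(5x)^j·(1)^(12-j); the x^11 term has j = 11.
C(12,11) = 12.
Coefficient = C(12,11) · 5^11 = 12 · 48828125 = 585937500.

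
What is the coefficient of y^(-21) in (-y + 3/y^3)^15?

General term: C(15,j)·(-y)^j·(3/y^3)^(15-j), with y-exponent 1j − 3(15−j) = 4j − 45.
Set 4j − 45 = -21: j = 6.
C(15,6) = 5005; (-1)^6 = 1; 3^9 = 19683.
Coefficient = 5005 · 1 · 19683 = 98513415.

98513415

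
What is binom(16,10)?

8008

C(16,10) = C(16,6) by symmetry.
C(16,6) = (16·15·14·13·12·11) / 6! = 5765760 / 720 = 8008.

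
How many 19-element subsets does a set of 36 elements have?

8597496600

C(36,19) = C(36,17) by symmetry.
C(36,17) = (36·35·34·33·32·31·30·29·28·27·26·25·24·23·22·21·20) / 17! = 3058021453718104473600000 / 355687428096000 = 8597496600.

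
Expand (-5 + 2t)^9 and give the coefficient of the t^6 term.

-672000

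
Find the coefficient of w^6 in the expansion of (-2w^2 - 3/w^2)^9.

General term: C(9,j)·(-2w^2)^j·(-3/w^2)^(9-j), with w-exponent 2j − 2(9−j) = 4j − 18.
Set 4j − 18 = 6: j = 6.
C(9,6) = 84; (-2)^6 = 64; (-3)^3 = -27.
Coefficient = 84 · 64 · (-27) = -145152.

-145152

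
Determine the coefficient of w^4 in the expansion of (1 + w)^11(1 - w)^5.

Coefficient of w^4 = Σ_{j} C(11,j)·1^j·C(5,4-j)·(-1)^(4-j) for j from 0 to 4.
= 5 + (-110) + 550 + (-825) + 330 = -50.

-50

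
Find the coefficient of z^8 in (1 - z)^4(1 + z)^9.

Coefficient of z^8 = Σ_{j} C(4,j)·(-1)^j·C(9,8-j)·1^(8-j) for j from 0 to 4.
= 9 + (-144) + 504 + (-504) + 126 = -9.

-9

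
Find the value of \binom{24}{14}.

C(24,14) = C(24,10) by symmetry.
C(24,10) = (24·23·22·21·20·19·18·17·16·15) / 10! = 7117005772800 / 3628800 = 1961256.

1961256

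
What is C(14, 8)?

3003

C(14,8) = C(14,6) by symmetry.
C(14,6) = (14·13·12·11·10·9) / 6! = 2162160 / 720 = 3003.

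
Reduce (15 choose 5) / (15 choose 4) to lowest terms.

11/5

C(n,k+1)/C(n,k) = (n−k)/(k+1) = (15−4)/(4+1) = 11/5.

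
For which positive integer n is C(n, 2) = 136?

17

n(n−1)/2 = 136 ⇒ n(n−1) = 272. Since 17·16 = 272, n = 17.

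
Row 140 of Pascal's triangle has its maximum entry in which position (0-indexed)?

C(140,i) is maximized at i = 140/2 = 70.

70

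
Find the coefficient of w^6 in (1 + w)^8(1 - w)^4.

Coefficient of w^6 = Σ_{j} C(8,j)·1^j·C(4,6-j)·(-1)^(6-j) for j from 2 to 6.
= 28 + (-224) + 420 + (-224) + 28 = 28.

28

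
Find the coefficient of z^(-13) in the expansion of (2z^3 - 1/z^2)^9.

General term: C(9,j)·(2z^3)^j·(-1/z^2)^(9-j), with z-exponent 3j − 2(9−j) = 5j − 18.
Set 5j − 18 = -13: j = 1.
C(9,1) = 9; 2^1 = 2; (-1)^8 = 1.
Coefficient = 9 · 2 · 1 = 18.

18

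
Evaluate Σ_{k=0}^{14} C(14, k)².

Σ C(14,k)² is the coefficient of x^14 in (1+x)^14(1+x)^14 = (1+x)^28, i.e. C(28,14) = 40116600.

40116600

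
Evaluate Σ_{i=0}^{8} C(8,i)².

12870

By Vandermonde's identity, Σ C(8,i)² = C(16,8) = 12870.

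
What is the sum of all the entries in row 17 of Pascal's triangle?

131072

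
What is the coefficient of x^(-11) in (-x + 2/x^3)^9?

4032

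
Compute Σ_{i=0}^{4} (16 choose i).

2517

1 + 16 + 120 + 560 + 1820 = 2517.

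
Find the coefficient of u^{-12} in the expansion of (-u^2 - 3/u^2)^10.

295245

General term: C(10,j)·(-u^2)^j·(-3/u^2)^(10-j), with u-exponent 2j − 2(10−j) = 4j − 20.
Set 4j − 20 = -12: j = 2.
C(10,2) = 45; (-1)^2 = 1; (-3)^8 = 6561.
Coefficient = 45 · 1 · 6561 = 295245.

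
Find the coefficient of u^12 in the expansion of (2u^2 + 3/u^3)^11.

253440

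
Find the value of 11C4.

330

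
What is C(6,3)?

C(6,3) = (6·5·4) / 3! = 120 / 6 = 20.

20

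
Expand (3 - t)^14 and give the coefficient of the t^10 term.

The general term is C(14,j)·(3)^j·(-t)^(14-j); the t^10 term has j = 4.
C(14,4) = 1001.
Coefficient = C(14,4) · 3^4 = 1001 · 81 = 81081.

81081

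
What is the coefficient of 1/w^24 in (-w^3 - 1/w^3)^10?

General term: C(10,j)·(-w^3)^j·(-1/w^3)^(10-j), with w-exponent 3j − 3(10−j) = 6j − 30.
Set 6j − 30 = -24: j = 1.
C(10,1) = 10; (-1)^1 = -1; (-1)^9 = -1.
Coefficient = 10 · (-1) · (-1) = 10.

10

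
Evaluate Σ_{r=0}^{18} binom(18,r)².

Σ C(18,r)² is the coefficient of x^18 in (1+x)^18(1+x)^18 = (1+x)^36, i.e. C(36,18) = 9075135300.

9075135300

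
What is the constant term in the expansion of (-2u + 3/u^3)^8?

16128

General term: C(8,j)·(-2u)^j·(3/u^3)^(8-j), with u-exponent 1j − 3(8−j) = 4j − 24.
Set 4j − 24 = 0: j = 6.
C(8,6) = 28; (-2)^6 = 64; 3^2 = 9.
Coefficient = 28 · 64 · 9 = 16128.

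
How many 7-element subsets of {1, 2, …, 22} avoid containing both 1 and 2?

All 7-subsets: C(22,7) = 170544. Those containing both fixed elements: C(20,5) = 15504.
170544 − 15504 = 155040.

155040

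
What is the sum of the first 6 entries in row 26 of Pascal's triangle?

1 + 26 + 325 + 2600 + 14950 + 65780 = 83682.

83682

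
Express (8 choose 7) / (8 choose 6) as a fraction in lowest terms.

C(n,k+1)/C(n,k) = (n−k)/(k+1) = (8−6)/(6+1) = 2/7.

2/7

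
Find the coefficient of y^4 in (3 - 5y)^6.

84375

The general term is C(6,j)·(3)^j·(-5y)^(6-j); the y^4 term has j = 2.
C(6,2) = 15.
Coefficient = C(6,2) · 3^2 · (-5)^4 = 15 · 9 · 625 = 84375.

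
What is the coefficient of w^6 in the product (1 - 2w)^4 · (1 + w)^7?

Coefficient of w^6 = Σ_{j} C(4,j)·(-2)^j·C(7,6-j)·1^(6-j) for j from 0 to 4.
= 7 + (-168) + 840 + (-1120) + 336 = -105.

-105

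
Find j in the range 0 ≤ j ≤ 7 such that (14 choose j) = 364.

3

C(14,j) increases on 0 ≤ j ≤ 7. C(14,2) = 91 and C(14,3) = 364, so j = 3.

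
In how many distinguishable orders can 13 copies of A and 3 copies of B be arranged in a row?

560

Choose positions for the A's: C(16,13) = 560.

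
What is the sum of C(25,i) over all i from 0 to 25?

The entries of row 25 sum to 2^25 = 33554432.

33554432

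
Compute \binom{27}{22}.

80730

C(27,22) = C(27,5) by symmetry.
C(27,5) = (27·26·25·24·23) / 5! = 9687600 / 120 = 80730.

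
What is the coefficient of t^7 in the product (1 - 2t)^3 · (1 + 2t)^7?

Coefficient of t^7 = Σ_{j} C(3,j)·(-2)^j·C(7,7-j)·2^(7-j) for j from 0 to 3.
= 128 + (-2688) + 8064 + (-4480) = 1024.

1024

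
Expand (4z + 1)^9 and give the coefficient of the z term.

The general term is C(9,j)·(4z)^j·(1)^(9-j); the z^1 term has j = 1.
C(9,1) = 9.
Coefficient = C(9,1) · 4^1 = 9 · 4 = 36.

36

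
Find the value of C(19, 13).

C(19,13) = C(19,6) by symmetry.
C(19,6) = (19·18·17·16·15·14) / 6! = 19535040 / 720 = 27132.

27132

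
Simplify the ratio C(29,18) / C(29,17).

2/3

C(n,k+1)/C(n,k) = (n−k)/(k+1) = (29−17)/(17+1) = 12/18 = 2/3.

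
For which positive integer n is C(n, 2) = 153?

18

n(n−1)/2 = 153 ⇒ n(n−1) = 306. Since 18·17 = 306, n = 18.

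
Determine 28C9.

6906900

C(28,9) = (28·27·26·25·24·23·22·21·20) / 9! = 2506375872000 / 362880 = 6906900.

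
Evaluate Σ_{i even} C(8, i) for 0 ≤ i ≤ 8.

Even-i terms of row 8 sum to 2^7 = 128.

128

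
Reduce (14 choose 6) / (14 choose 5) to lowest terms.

3/2

C(n,k+1)/C(n,k) = (n−k)/(k+1) = (14−5)/(5+1) = 9/6 = 3/2.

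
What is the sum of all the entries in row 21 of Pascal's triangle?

2097152

Setting x = 1 in (1+x)^21 gives Σ C(21,j) = 2^21 = 2097152.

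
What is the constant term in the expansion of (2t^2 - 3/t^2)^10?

-1959552

General term: C(10,j)·(2t^2)^j·(-3/t^2)^(10-j), with t-exponent 2j − 2(10−j) = 4j − 20.
Set 4j − 20 = 0: j = 5.
C(10,5) = 252; 2^5 = 32; (-3)^5 = -243.
Coefficient = 252 · 32 · (-243) = -1959552.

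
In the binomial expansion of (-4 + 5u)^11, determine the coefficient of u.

The general term is C(11,j)·(-4)^j·(5u)^(11-j); the u^1 term has j = 10.
C(11,10) = 11.
Coefficient = C(11,10) · (-4)^10 · 5^1 = 11 · 1048576 · 5 = 57671680.

57671680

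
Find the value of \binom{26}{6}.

230230

C(26,6) = (26·25·24·23·22·21) / 6! = 165765600 / 720 = 230230.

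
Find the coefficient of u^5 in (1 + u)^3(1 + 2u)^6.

1452

Coefficient of u^5 = Σ_{j} C(3,j)·1^j·C(6,5-j)·2^(5-j) for j from 0 to 3.
= 192 + 720 + 480 + 60 = 1452.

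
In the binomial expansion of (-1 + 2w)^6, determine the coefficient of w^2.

60

The general term is C(6,j)·(-1)^j·(2w)^(6-j); the w^2 term has j = 4.
C(6,4) = 15.
Coefficient = C(6,4) · 2^2 = 15 · 4 = 60.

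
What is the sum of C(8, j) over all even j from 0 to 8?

128

Half of (1+1)^8 + (1−1)^8 gives the even-index sum: 2^7 = 128.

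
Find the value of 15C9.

5005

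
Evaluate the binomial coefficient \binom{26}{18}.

C(26,18) = C(26,8) by symmetry.
C(26,8) = (26·25·24·23·22·21·20·19) / 8! = 62990928000 / 40320 = 1562275.

1562275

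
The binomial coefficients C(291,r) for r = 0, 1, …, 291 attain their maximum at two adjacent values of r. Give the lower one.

145

For odd n = 291, C(291,r) peaks at r = (n−1)/2 and (n+1)/2; the lower is 145.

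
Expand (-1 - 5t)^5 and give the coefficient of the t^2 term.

The general term is C(5,j)·(-1)^j·(-5t)^(5-j); the t^2 term has j = 3.
C(5,3) = 10.
Coefficient = C(5,3) · (-1)^3 · (-5)^2 = 10 · (-1) · 25 = -250.

-250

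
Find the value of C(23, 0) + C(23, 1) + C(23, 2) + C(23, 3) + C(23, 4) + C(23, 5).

1 + 23 + 253 + 1771 + 8855 + 33649 = 44552.

44552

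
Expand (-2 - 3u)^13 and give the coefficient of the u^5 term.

-80061696

The general term is C(13,j)·(-2)^j·(-3u)^(13-j); the u^5 term has j = 8.
C(13,8) = 1287.
Coefficient = C(13,8) · (-2)^8 · (-3)^5 = 1287 · 256 · (-243) = -80061696.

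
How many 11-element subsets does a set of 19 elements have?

75582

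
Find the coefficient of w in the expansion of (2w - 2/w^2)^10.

General term: C(10,j)·(2w)^j·(-2/w^2)^(10-j), with w-exponent 1j − 2(10−j) = 3j − 20.
Set 3j − 20 = 1: j = 7.
C(10,7) = 120; 2^7 = 128; (-2)^3 = -8.
Coefficient = 120 · 128 · (-8) = -122880.

-122880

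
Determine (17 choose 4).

2380

C(17,4) = (17·16·15·14) / 4! = 57120 / 24 = 2380.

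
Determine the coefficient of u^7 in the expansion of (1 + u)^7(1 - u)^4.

-6

Coefficient of u^7 = Σ_{j} C(7,j)·1^j·C(4,7-j)·(-1)^(7-j) for j from 3 to 7.
= 35 + (-140) + 126 + (-28) + 1 = -6.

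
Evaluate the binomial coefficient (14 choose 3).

C(14,3) = (14·13·12) / 3! = 2184 / 6 = 364.

364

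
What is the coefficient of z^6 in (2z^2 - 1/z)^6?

240

General term: C(6,j)·(2z^2)^j·(-1/z)^(6-j), with z-exponent 2j − 1(6−j) = 3j − 6.
Set 3j − 6 = 6: j = 4.
C(6,4) = 15; 2^4 = 16; (-1)^2 = 1.
Coefficient = 15 · 16 · 1 = 240.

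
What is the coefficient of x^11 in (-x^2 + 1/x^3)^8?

General term: C(8,j)·(-x^2)^j·(1/x^3)^(8-j), with x-exponent 2j − 3(8−j) = 5j − 24.
Set 5j − 24 = 11: j = 7.
C(8,7) = 8; (-1)^7 = -1; 1^1 = 1.
Coefficient = 8 · (-1) · 1 = -8.

-8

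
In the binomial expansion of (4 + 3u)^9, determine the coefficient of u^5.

The general term is C(9,j)·(4)^j·(3u)^(9-j); the u^5 term has j = 4.
C(9,4) = 126.
Coefficient = C(9,4) · 4^4 · 3^5 = 126 · 256 · 243 = 7838208.

7838208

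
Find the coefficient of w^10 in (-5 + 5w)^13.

The general term is C(13,j)·(-5)^j·(5w)^(13-j); the w^10 term has j = 3.
C(13,3) = 286.
Coefficient = C(13,3) · (-5)^3 · 5^10 = 286 · (-125) · 9765625 = -349121093750.

-349121093750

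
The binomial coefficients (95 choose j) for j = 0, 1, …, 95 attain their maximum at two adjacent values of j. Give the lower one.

For odd n = 95, C(95,j) peaks at j = (n−1)/2 and (n+1)/2; the lower is 47.

47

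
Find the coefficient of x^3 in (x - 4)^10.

-1966080

The general term is C(10,j)·(x)^j·(-4)^(10-j); the x^3 term has j = 3.
C(10,3) = 120.
Coefficient = C(10,3) · (-4)^7 = 120 · (-16384) = -1966080.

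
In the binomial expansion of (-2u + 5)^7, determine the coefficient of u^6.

2240

The general term is C(7,j)·(-2u)^j·(5)^(7-j); the u^6 term has j = 6.
C(7,6) = 7.
Coefficient = C(7,6) · (-2)^6 · 5^1 = 7 · 64 · 5 = 2240.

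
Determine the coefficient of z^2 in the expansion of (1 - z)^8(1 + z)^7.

-7

Coefficient of z^2 = Σ_{j} C(8,j)·(-1)^j·C(7,2-j)·1^(2-j) for j from 0 to 2.
= 21 + (-56) + 28 = -7.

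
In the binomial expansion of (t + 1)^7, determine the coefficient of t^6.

The general term is C(7,j)·(t)^j·(1)^(7-j); the t^6 term has j = 6.
C(7,6) = 7.
Coefficient = C(7,6) = 7.

7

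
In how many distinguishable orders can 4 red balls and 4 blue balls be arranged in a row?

Choose positions for the red balls: C(8,4) = 70.

70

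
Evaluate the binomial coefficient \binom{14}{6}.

C(14,6) = (14·13·12·11·10·9) / 6! = 2162160 / 720 = 3003.

3003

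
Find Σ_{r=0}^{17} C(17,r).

Setting x = 1 in (1+x)^17 gives Σ C(17,r) = 2^17 = 131072.

131072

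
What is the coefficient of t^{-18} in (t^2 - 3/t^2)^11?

649539

General term: C(11,j)·(t^2)^j·(-3/t^2)^(11-j), with t-exponent 2j − 2(11−j) = 4j − 22.
Set 4j − 22 = -18: j = 1.
C(11,1) = 11; 1^1 = 1; (-3)^10 = 59049.
Coefficient = 11 · 1 · 59049 = 649539.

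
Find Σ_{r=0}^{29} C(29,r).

The entries of row 29 sum to 2^29 = 536870912.

536870912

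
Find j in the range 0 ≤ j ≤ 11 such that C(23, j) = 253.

2

C(23,j) increases on 0 ≤ j ≤ 11. C(23,1) = 23 and C(23,2) = 253, so j = 2.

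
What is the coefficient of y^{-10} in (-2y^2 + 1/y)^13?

General term: C(13,j)·(-2y^2)^j·(1/y)^(13-j), with y-exponent 2j − 1(13−j) = 3j − 13.
Set 3j − 13 = -10: j = 1.
C(13,1) = 13; (-2)^1 = -2; 1^12 = 1.
Coefficient = 13 · (-2) · 1 = -26.

-26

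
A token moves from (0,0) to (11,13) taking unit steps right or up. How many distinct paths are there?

2496144

Each path is a sequence of 24 steps with 11 rights: C(24,11) = 2496144.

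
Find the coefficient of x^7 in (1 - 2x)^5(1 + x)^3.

-16

Coefficient of x^7 = Σ_{j} C(5,j)·(-2)^j·C(3,7-j)·1^(7-j) for j from 4 to 5.
= 80 + (-96) = -16.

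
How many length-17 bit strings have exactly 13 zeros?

Choose the 13 positions: C(17,13) = 2380.

2380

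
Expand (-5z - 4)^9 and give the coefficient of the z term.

The general term is C(9,j)·(-5z)^j·(-4)^(9-j); the z^1 term has j = 1.
C(9,1) = 9.
Coefficient = C(9,1) · (-5)^1 · (-4)^8 = 9 · (-5) · 65536 = -2949120.

-2949120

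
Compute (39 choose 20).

68923264410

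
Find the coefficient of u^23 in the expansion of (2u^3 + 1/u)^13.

366080

General term: C(13,j)·(2u^3)^j·(1/u)^(13-j), with u-exponent 3j − 1(13−j) = 4j − 13.
Set 4j − 13 = 23: j = 9.
C(13,9) = 715; 2^9 = 512; 1^4 = 1.
Coefficient = 715 · 512 · 1 = 366080.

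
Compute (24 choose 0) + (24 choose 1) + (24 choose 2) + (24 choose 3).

1 + 24 + 276 + 2024 = 2325.

2325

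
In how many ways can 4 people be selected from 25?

This is C(25,4) = 12650.

12650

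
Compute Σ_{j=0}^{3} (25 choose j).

2626

1 + 25 + 300 + 2300 = 2626.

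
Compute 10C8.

45

C(10,8) = C(10,2) by symmetry.
C(10,2) = (10·9) / 2! = 90 / 2 = 45.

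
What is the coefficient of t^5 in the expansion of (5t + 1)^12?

2475000

The general term is C(12,j)·(5t)^j·(1)^(12-j); the t^5 term has j = 5.
C(12,5) = 792.
Coefficient = C(12,5) · 5^5 = 792 · 3125 = 2475000.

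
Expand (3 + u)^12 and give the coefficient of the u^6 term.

The general term is C(12,j)·(3)^j·(u)^(12-j); the u^6 term has j = 6.
C(12,6) = 924.
Coefficient = C(12,6) · 3^6 = 924 · 729 = 673596.

673596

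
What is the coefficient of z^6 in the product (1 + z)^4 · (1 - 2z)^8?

Coefficient of z^6 = Σ_{j} C(4,j)·1^j·C(8,6-j)·(-2)^(6-j) for j from 0 to 4.
= 1792 + (-7168) + 6720 + (-1792) + 112 = -336.

-336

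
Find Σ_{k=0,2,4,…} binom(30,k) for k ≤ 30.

Even-k terms of row 30 sum to 2^29 = 536870912.

536870912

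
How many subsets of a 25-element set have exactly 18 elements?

Choose the 18 positions: C(25,18) = 480700.

480700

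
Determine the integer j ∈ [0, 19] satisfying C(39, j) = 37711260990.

16

C(39,j) increases on 0 ≤ j ≤ 19. C(39,15) = 25140840660 and C(39,16) = 37711260990, so j = 16.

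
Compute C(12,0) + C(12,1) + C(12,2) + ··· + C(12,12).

4096

Setting x = 1 in (1+x)^12 gives Σ C(12,i) = 2^12 = 4096.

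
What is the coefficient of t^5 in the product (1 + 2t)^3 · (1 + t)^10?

3312

Coefficient of t^5 = Σ_{j} C(3,j)·2^j·C(10,5-j)·1^(5-j) for j from 0 to 3.
= 252 + 1260 + 1440 + 360 = 3312.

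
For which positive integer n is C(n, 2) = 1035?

n(n−1)/2 = 1035 ⇒ n(n−1) = 2070. Since 46·45 = 2070, n = 46.

46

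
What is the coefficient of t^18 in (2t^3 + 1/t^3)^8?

General term: C(8,j)·(2t^3)^j·(1/t^3)^(8-j), with t-exponent 3j − 3(8−j) = 6j − 24.
Set 6j − 24 = 18: j = 7.
C(8,7) = 8; 2^7 = 128; 1^1 = 1.
Coefficient = 8 · 128 · 1 = 1024.

1024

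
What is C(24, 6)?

134596

C(24,6) = (24·23·22·21·20·19) / 6! = 96909120 / 720 = 134596.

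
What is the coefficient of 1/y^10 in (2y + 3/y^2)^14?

1260971712

General term: C(14,j)·(2y)^j·(3/y^2)^(14-j), with y-exponent 1j − 2(14−j) = 3j − 28.
Set 3j − 28 = -10: j = 6.
C(14,6) = 3003; 2^6 = 64; 3^8 = 6561.
Coefficient = 3003 · 64 · 6561 = 1260971712.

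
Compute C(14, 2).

91

C(14,2) = (14·13) / 2! = 182 / 2 = 91.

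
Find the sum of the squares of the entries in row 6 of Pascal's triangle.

By Vandermonde's identity, Σ C(6,j)² = C(12,6) = 924.

924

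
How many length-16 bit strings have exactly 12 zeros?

1820

Choose the 12 positions: C(16,12) = 1820.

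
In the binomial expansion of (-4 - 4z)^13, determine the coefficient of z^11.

-5234491392

The general term is C(13,j)·(-4)^j·(-4z)^(13-j); the z^11 term has j = 2.
C(13,2) = 78.
Coefficient = C(13,2) · (-4)^2 · (-4)^11 = 78 · 16 · (-4194304) = -5234491392.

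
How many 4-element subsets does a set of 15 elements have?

C(15,4) = (15·14·13·12) / 4! = 32760 / 24 = 1365.

1365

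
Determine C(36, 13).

C(36,13) = (36·35·34·33·32·31·30·29·28·27·26·25·24) / 13! = 14389334903623680000 / 6227020800 = 2310789600.

2310789600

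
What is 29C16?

C(29,16) = C(29,13) by symmetry.
C(29,13) = (29·28·27·26·25·24·23·22·21·20·19·18·17) / 13! = 422590010274432000 / 6227020800 = 67863915.

67863915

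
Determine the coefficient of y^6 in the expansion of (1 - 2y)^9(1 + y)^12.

156

Coefficient of y^6 = Σ_{j} C(9,j)·(-2)^j·C(12,6-j)·1^(6-j) for j from 0 to 6.
= 924 + (-14256) + 71280 + (-147840) + 133056 + (-48384) + 5376 = 156.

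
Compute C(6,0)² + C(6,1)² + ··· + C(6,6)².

924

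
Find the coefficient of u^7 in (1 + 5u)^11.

The general term is C(11,j)·(1)^j·(5u)^(11-j); the u^7 term has j = 4.
C(11,4) = 330.
Coefficient = C(11,4) · 5^7 = 330 · 78125 = 25781250.

25781250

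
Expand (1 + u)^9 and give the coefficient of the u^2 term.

36

The general term is C(9,j)·(1)^j·(u)^(9-j); the u^2 term has j = 7.
C(9,7) = 36.
Coefficient = C(9,7) = 36.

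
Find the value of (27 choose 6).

296010

C(27,6) = (27·26·25·24·23·22) / 6! = 213127200 / 720 = 296010.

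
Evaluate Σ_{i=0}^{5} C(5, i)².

252

Σ C(5,i)² is the coefficient of x^5 in (1+x)^5(1+x)^5 = (1+x)^10, i.e. C(10,5) = 252.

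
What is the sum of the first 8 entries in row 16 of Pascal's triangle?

1 + 16 + 120 + 560 + 1820 + 4368 + 8008 + 11440 = 26333.

26333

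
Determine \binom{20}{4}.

4845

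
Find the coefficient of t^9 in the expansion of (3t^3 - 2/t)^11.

General term: C(11,j)·(3t^3)^j·(-2/t)^(11-j), with t-exponent 3j − 1(11−j) = 4j − 11.
Set 4j − 11 = 9: j = 5.
C(11,5) = 462; 3^5 = 243; (-2)^6 = 64.
Coefficient = 462 · 243 · 64 = 7185024.

7185024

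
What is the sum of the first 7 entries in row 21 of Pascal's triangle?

82160

1 + 21 + 210 + 1330 + 5985 + 20349 + 54264 = 82160.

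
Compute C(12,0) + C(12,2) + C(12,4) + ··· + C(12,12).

Even-r terms of row 12 sum to 2^11 = 2048.

2048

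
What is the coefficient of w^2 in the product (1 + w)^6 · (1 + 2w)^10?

315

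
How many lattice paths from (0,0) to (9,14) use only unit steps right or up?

Each path is a sequence of 23 steps with 9 rights: C(23,9) = 817190.

817190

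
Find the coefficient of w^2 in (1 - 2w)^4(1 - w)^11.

Coefficient of w^2 = Σ_{j} C(4,j)·(-2)^j·C(11,2-j)·(-1)^(2-j) for j from 0 to 2.
= 55 + 88 + 24 = 167.

167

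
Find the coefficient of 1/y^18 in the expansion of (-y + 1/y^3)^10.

-120

General term: C(10,j)·(-y)^j·(1/y^3)^(10-j), with y-exponent 1j − 3(10−j) = 4j − 30.
Set 4j − 30 = -18: j = 3.
C(10,3) = 120; (-1)^3 = -1; 1^7 = 1.
Coefficient = 120 · (-1) · 1 = -120.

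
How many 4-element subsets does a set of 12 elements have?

C(12,4) = (12·11·10·9) / 4! = 11880 / 24 = 495.

495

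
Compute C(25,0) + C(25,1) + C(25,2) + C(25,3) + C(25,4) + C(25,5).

1 + 25 + 300 + 2300 + 12650 + 53130 = 68406.

68406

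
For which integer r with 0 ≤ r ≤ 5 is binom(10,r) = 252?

5

C(10,r) increases on 0 ≤ r ≤ 5. C(10,4) = 210 and C(10,5) = 252, so r = 5.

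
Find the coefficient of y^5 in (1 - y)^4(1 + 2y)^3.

6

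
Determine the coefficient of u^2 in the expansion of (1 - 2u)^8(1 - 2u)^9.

544

(1 - 2u)^8(1 - 2u)^9 = (1 - 2u)^17, so the coefficient of u^2 is C(17,2)·(-2)^2 = 136·4 = 544.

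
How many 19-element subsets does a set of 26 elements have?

657800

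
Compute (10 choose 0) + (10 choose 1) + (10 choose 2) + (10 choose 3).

176

1 + 10 + 45 + 120 = 176.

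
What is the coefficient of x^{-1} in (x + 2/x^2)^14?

64064

General term: C(14,j)·(x)^j·(2/x^2)^(14-j), with x-exponent 1j − 2(14−j) = 3j − 28.
Set 3j − 28 = -1: j = 9.
C(14,9) = 2002; 1^9 = 1; 2^5 = 32.
Coefficient = 2002 · 1 · 32 = 64064.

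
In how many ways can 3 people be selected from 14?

This is C(14,3) = 364.

364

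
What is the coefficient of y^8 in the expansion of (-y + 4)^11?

10560

The general term is C(11,j)·(-y)^j·(4)^(11-j); the y^8 term has j = 8.
C(11,8) = 165.
Coefficient = C(11,8) · 4^3 = 165 · 64 = 10560.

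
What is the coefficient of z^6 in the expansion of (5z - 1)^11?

-7218750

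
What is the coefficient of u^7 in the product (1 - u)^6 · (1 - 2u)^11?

-568150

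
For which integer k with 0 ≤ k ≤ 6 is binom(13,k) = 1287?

C(13,k) increases on 0 ≤ k ≤ 6. C(13,4) = 715 and C(13,5) = 1287, so k = 5.

5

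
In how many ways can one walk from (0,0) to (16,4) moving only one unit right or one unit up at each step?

4845

Each path is a sequence of 20 steps with 16 rights: C(20,16) = 4845.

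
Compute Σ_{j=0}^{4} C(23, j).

1 + 23 + 253 + 1771 + 8855 = 10903.

10903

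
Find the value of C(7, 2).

21

C(7,2) = (7·6) / 2! = 42 / 2 = 21.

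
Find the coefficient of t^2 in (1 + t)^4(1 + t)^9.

Coefficient of t^2 = Σ_{j} C(4,j)·C(9,2-j) for j from 0 to 2.
= 36 + 36 + 6 = 78.

78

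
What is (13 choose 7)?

1716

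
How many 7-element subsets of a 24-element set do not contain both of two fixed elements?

319770

All 7-subsets: C(24,7) = 346104. Those containing both fixed elements: C(22,5) = 26334.
346104 − 26334 = 319770.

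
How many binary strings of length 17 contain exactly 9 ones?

Choose the 9 positions: C(17,9) = 24310.

24310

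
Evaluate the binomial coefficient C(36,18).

9075135300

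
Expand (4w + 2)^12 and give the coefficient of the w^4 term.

The general term is C(12,j)·(4w)^j·(2)^(12-j); the w^4 term has j = 4.
C(12,4) = 495.
Coefficient = C(12,4) · 4^4 · 2^8 = 495 · 256 · 256 = 32440320.

32440320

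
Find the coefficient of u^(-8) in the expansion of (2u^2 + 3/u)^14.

193444524

General term: C(14,j)·(2u^2)^j·(3/u)^(14-j), with u-exponent 2j − 1(14−j) = 3j − 14.
Set 3j − 14 = -8: j = 2.
C(14,2) = 91; 2^2 = 4; 3^12 = 531441.
Coefficient = 91 · 4 · 531441 = 193444524.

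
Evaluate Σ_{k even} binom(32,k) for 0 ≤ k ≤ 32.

2147483648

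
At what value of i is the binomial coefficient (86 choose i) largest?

C(86,i) is maximized at i = 86/2 = 43.

43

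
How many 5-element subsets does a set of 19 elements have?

C(19,5) = (19·18·17·16·15) / 5! = 1395360 / 120 = 11628.

11628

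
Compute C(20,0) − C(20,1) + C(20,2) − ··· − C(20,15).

-3876

The partial alternating sum Σ_{k=0}^{15} (−1)^k C(20,k) = (−1)^15 C(19,15) = -3876.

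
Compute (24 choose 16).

735471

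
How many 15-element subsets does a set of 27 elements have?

17383860

C(27,15) = C(27,12) by symmetry.
C(27,12) = (27·26·25·24·23·22·21·20·19·18·17·16) / 12! = 8326896754176000 / 479001600 = 17383860.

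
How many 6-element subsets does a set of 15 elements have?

C(15,6) = (15·14·13·12·11·10) / 6! = 3603600 / 720 = 5005.

5005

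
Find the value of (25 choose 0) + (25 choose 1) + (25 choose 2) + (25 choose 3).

1 + 25 + 300 + 2300 = 2626.

2626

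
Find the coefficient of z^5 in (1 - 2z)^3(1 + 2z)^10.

Coefficient of z^5 = Σ_{j} C(3,j)·(-2)^j·C(10,5-j)·2^(5-j) for j from 0 to 3.
= 8064 + (-20160) + 11520 + (-1440) = -2016.

-2016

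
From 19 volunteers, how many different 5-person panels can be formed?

11628

This is C(19,5) = 11628.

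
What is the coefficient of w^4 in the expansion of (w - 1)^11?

-330

The general term is C(11,j)·(w)^j·(-1)^(11-j); the w^4 term has j = 4.
C(11,4) = 330.
Coefficient = C(11,4) · (-1)^7 = 330 · (-1) = -330.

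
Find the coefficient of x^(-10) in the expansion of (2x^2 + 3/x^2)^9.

314928

General term: C(9,j)·(2x^2)^j·(3/x^2)^(9-j), with x-exponent 2j − 2(9−j) = 4j − 18.
Set 4j − 18 = -10: j = 2.
C(9,2) = 36; 2^2 = 4; 3^7 = 2187.
Coefficient = 36 · 4 · 2187 = 314928.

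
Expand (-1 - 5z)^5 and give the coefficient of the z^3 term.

-1250

The general term is C(5,j)·(-1)^j·(-5z)^(5-j); the z^3 term has j = 2.
C(5,2) = 10.
Coefficient = C(5,2) · (-5)^3 = 10 · (-125) = -1250.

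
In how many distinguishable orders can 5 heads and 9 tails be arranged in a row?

2002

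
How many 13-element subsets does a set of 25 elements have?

5200300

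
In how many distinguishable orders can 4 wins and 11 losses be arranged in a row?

Choose positions for the wins: C(15,4) = 1365.

1365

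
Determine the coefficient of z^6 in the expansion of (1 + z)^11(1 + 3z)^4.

46101

Coefficient of z^6 = Σ_{j} C(11,j)·1^j·C(4,6-j)·3^(6-j) for j from 2 to 6.
= 4455 + 17820 + 17820 + 5544 + 462 = 46101.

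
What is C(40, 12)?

5586853480

C(40,12) = (40·39·38·37·36·35·34·33·32·31·30·29) / 12! = 2676111755885568000 / 479001600 = 5586853480.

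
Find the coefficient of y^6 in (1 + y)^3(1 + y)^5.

28

(1 + y)^3(1 + y)^5 = (1 + y)^8, so the coefficient of y^6 is C(8,6)·1^6 = 28·1 = 28.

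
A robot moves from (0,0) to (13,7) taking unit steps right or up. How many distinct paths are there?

Each path is a sequence of 20 steps with 13 rights: C(20,13) = 77520.

77520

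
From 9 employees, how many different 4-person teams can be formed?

This is C(9,4) = 126.

126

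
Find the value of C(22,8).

319770

C(22,8) = (22·21·20·19·18·17·16·15) / 8! = 12893126400 / 40320 = 319770.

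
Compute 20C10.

C(20,10) = (20·19·18·17·16·15·14·13·12·11) / 10! = 670442572800 / 3628800 = 184756.

184756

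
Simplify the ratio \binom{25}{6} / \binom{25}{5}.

C(n,k+1)/C(n,k) = (n−k)/(k+1) = (25−5)/(5+1) = 20/6 = 10/3.

10/3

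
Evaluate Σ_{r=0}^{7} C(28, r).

1683218

1 + 28 + 378 + 3276 + 20475 + 98280 + 376740 + 1184040 = 1683218.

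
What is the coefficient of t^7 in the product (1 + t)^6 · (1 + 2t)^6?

Coefficient of t^7 = Σ_{j} C(6,j)·1^j·C(6,7-j)·2^(7-j) for j from 1 to 6.
= 384 + 2880 + 4800 + 2400 + 360 + 12 = 10836.

10836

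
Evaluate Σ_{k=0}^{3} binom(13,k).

378

1 + 13 + 78 + 286 = 378.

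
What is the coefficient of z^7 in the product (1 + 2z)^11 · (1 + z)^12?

Coefficient of z^7 = Σ_{j} C(11,j)·2^j·C(12,7-j)·1^(7-j) for j from 0 to 7.
= 792 + 20328 + 174240 + 653400 + 1161600 + 975744 + 354816 + 42240 = 3383160.

3383160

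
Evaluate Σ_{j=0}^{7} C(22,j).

1 + 22 + 231 + 1540 + 7315 + 26334 + 74613 + 170544 = 280600.

280600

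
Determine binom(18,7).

C(18,7) = (18·17·16·15·14·13·12) / 7! = 160392960 / 5040 = 31824.

31824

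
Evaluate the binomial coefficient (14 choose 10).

1001

C(14,10) = C(14,4) by symmetry.
C(14,4) = (14·13·12·11) / 4! = 24024 / 24 = 1001.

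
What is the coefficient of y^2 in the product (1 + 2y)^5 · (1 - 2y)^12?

64

Coefficient of y^2 = Σ_{j} C(5,j)·2^j·C(12,2-j)·(-2)^(2-j) for j from 0 to 2.
= 264 + (-240) + 40 = 64.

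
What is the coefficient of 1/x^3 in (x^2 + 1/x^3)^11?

462

General term: C(11,j)·(x^2)^j·(1/x^3)^(11-j), with x-exponent 2j − 3(11−j) = 5j − 33.
Set 5j − 33 = -3: j = 6.
C(11,6) = 462; 1^6 = 1; 1^5 = 1.
Coefficient = 462 · 1 · 1 = 462.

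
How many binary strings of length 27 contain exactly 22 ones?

80730

Choose the 22 positions: C(27,22) = 80730.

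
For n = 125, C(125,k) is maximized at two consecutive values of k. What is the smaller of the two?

62

For odd n = 125, C(125,k) peaks at k = (n−1)/2 and (n+1)/2; the smaller is 62.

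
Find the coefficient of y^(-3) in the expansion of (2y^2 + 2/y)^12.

General term: C(12,j)·(2y^2)^j·(2/y)^(12-j), with y-exponent 2j − 1(12−j) = 3j − 12.
Set 3j − 12 = -3: j = 3.
C(12,3) = 220; 2^3 = 8; 2^9 = 512.
Coefficient = 220 · 8 · 512 = 901120.

901120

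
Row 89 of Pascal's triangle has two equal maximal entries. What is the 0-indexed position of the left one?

For odd n = 89, C(89,k) peaks at k = (n−1)/2 and (n+1)/2; the lower is 44.

44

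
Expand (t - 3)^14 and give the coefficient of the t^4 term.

59108049

The general term is C(14,j)·(t)^j·(-3)^(14-j); the t^4 term has j = 4.
C(14,4) = 1001.
Coefficient = C(14,4) · (-3)^10 = 1001 · 59049 = 59108049.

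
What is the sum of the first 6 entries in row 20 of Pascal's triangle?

1 + 20 + 190 + 1140 + 4845 + 15504 = 21700.

21700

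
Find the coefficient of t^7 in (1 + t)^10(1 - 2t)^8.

Coefficient of t^7 = Σ_{j} C(10,j)·1^j·C(8,7-j)·(-2)^(7-j) for j from 0 to 7.
= (-1024) + 17920 + (-80640) + 134400 + (-94080) + 28224 + (-3360) + 120 = 1560.

1560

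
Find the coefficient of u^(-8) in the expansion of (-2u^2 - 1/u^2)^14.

64064

General term: C(14,j)·(-2u^2)^j·(-1/u^2)^(14-j), with u-exponent 2j − 2(14−j) = 4j − 28.
Set 4j − 28 = -8: j = 5.
C(14,5) = 2002; (-2)^5 = -32; (-1)^9 = -1.
Coefficient = 2002 · (-32) · (-1) = 64064.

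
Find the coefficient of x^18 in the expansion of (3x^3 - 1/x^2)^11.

General term: C(11,j)·(3x^3)^j·(-1/x^2)^(11-j), with x-exponent 3j − 2(11−j) = 5j − 22.
Set 5j − 22 = 18: j = 8.
C(11,8) = 165; 3^8 = 6561; (-1)^3 = -1.
Coefficient = 165 · 6561 · (-1) = -1082565.

-1082565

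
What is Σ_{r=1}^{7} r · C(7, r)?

Differentiating (1+x)^7 and setting x=1: Σ r·C(7,r) = 7·2^6 = 448.

448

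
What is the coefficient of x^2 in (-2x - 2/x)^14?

49201152

General term: C(14,j)·(-2x)^j·(-2/x)^(14-j), with x-exponent 1j − 1(14−j) = 2j − 14.
Set 2j − 14 = 2: j = 8.
C(14,8) = 3003; (-2)^8 = 256; (-2)^6 = 64.
Coefficient = 3003 · 256 · 64 = 49201152.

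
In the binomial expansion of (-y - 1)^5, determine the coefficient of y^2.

-10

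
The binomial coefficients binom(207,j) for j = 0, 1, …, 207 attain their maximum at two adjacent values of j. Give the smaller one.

103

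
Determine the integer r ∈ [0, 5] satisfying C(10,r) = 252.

C(10,r) increases on 0 ≤ r ≤ 5. C(10,4) = 210 and C(10,5) = 252, so r = 5.

5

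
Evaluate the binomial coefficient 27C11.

13037895

C(27,11) = (27·26·25·24·23·22·21·20·19·18·17) / 11! = 520431047136000 / 39916800 = 13037895.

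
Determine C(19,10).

C(19,10) = C(19,9) by symmetry.
C(19,9) = (19·18·17·16·15·14·13·12·11) / 9! = 33522128640 / 362880 = 92378.

92378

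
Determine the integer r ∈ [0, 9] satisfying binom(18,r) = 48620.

9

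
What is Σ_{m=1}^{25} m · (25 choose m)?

419430400

Since m·C(25,m) = 25·C(24,m−1), the sum is 25·2^24 = 25·16777216 = 419430400.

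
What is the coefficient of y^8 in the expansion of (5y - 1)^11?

The general term is C(11,j)·(5y)^j·(-1)^(11-j); the y^8 term has j = 8.
C(11,8) = 165.
Coefficient = C(11,8) · 5^8 · (-1)^3 = 165 · 390625 · (-1) = -64453125.

-64453125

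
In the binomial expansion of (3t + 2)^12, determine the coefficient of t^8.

51963120

The general term is C(12,j)·(3t)^j·(2)^(12-j); the t^8 term has j = 8.
C(12,8) = 495.
Coefficient = C(12,8) · 3^8 · 2^4 = 495 · 6561 · 16 = 51963120.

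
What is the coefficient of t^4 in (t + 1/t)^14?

2002

General term: C(14,j)·(t)^j·(1/t)^(14-j), with t-exponent 1j − 1(14−j) = 2j − 14.
Set 2j − 14 = 4: j = 9.
C(14,9) = 2002; 1^9 = 1; 1^5 = 1.
Coefficient = 2002 · 1 · 1 = 2002.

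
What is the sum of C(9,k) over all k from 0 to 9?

512

The entries of row 9 sum to 2^9 = 512.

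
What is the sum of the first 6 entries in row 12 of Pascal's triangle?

1 + 12 + 66 + 220 + 495 + 792 = 1586.

1586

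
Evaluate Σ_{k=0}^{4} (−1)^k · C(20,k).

3876

The partial alternating sum Σ_{k=0}^{4} (−1)^k C(20,k) = (−1)^4 C(19,4) = 3876.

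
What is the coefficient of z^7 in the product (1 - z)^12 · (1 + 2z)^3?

-792

Coefficient of z^7 = Σ_{j} C(12,j)·(-1)^j·C(3,7-j)·2^(7-j) for j from 4 to 7.
= 3960 + (-9504) + 5544 + (-792) = -792.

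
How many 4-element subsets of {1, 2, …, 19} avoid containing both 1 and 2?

3740

All 4-subsets: C(19,4) = 3876. Those containing both fixed elements: C(17,2) = 136.
3876 − 136 = 3740.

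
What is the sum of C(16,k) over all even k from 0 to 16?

Half of (1+1)^16 + (1−1)^16 gives the even-index sum: 2^15 = 32768.

32768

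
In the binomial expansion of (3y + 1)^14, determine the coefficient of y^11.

The general term is C(14,j)·(3y)^j·(1)^(14-j); the y^11 term has j = 11.
C(14,11) = 364.
Coefficient = C(14,11) · 3^11 = 364 · 177147 = 64481508.

64481508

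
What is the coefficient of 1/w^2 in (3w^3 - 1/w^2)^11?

-26730

General term: C(11,j)·(3w^3)^j·(-1/w^2)^(11-j), with w-exponent 3j − 2(11−j) = 5j − 22.
Set 5j − 22 = -2: j = 4.
C(11,4) = 330; 3^4 = 81; (-1)^7 = -1.
Coefficient = 330 · 81 · (-1) = -26730.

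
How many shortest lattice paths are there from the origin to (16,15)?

300540195

Each path is a sequence of 31 steps with 16 rights: C(31,16) = 300540195.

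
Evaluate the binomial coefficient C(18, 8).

C(18,8) = (18·17·16·15·14·13·12·11) / 8! = 1764322560 / 40320 = 43758.

43758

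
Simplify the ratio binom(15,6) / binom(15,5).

5/3

C(n,k+1)/C(n,k) = (n−k)/(k+1) = (15−5)/(5+1) = 10/6 = 5/3.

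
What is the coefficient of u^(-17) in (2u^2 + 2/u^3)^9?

General term: C(9,j)·(2u^2)^j·(2/u^3)^(9-j), with u-exponent 2j − 3(9−j) = 5j − 27.
Set 5j − 27 = -17: j = 2.
C(9,2) = 36; 2^2 = 4; 2^7 = 128.
Coefficient = 36 · 4 · 128 = 18432.

18432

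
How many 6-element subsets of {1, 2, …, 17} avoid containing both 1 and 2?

11011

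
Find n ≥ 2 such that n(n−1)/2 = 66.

12

n(n−1)/2 = 66 ⇒ n(n−1) = 132. Since 12·11 = 132, n = 12.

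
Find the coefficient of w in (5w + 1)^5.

25

The general term is C(5,j)·(5w)^j·(1)^(5-j); the w^1 term has j = 1.
C(5,1) = 5.
Coefficient = C(5,1) · 5^1 = 5 · 5 = 25.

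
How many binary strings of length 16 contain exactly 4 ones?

Choose the 4 positions: C(16,4) = 1820.

1820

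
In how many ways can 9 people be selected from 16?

11440

This is C(16,9) = 11440.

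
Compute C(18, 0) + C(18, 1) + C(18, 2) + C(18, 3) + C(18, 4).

4048

1 + 18 + 153 + 816 + 3060 = 4048.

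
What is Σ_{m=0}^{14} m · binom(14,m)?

114688

Differentiating (1+x)^14 and setting x=1: Σ m·C(14,m) = 14·2^13 = 114688.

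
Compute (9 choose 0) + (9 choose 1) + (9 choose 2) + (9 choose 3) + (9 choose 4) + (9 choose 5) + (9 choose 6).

1 + 9 + 36 + 84 + 126 + 126 + 84 = 466.

466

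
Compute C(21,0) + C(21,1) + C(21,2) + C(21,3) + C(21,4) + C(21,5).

1 + 21 + 210 + 1330 + 5985 + 20349 = 27896.

27896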